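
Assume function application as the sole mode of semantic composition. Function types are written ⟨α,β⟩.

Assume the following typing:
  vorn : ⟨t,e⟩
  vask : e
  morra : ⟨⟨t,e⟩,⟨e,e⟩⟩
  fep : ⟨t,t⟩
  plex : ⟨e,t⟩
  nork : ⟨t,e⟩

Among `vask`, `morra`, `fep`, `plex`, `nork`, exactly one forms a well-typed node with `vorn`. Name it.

vask : e — no; vorn wants t, and vask wants nothing (atomic).
morra — combines: morra : ⟨⟨t,e⟩,⟨e,e⟩⟩ takes vorn : ⟨t,e⟩ as argument, giving ⟨e,e⟩.
fep : ⟨t,t⟩ — no; vorn wants t, and fep wants t.
plex : ⟨e,t⟩ — no; vorn wants t, and plex wants e.
nork : ⟨t,e⟩ — no; vorn wants t, and nork wants t.

morra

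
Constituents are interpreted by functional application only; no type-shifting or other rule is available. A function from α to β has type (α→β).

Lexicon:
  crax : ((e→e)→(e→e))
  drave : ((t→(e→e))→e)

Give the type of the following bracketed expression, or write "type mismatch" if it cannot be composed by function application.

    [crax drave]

type mismatch

[crax drave]: ((e→e)→(e→e)) with ((t→(e→e))→e) — neither is a function whose domain matches the other; composition fails here.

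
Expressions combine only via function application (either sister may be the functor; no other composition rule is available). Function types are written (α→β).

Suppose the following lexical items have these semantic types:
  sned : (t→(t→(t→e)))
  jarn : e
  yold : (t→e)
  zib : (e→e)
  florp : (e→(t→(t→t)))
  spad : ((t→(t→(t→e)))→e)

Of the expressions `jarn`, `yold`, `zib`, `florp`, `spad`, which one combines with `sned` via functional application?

spad

jarn : e — does not combine with sned.
yold : (t→e) — does not combine with sned.
zib : (e→e) — does not combine with sned.
florp : (e→(t→(t→t))) — does not combine with sned.
spad — combines: spad : ((t→(t→(t→e)))→e) takes sned : (t→(t→(t→e))) as argument, giving e.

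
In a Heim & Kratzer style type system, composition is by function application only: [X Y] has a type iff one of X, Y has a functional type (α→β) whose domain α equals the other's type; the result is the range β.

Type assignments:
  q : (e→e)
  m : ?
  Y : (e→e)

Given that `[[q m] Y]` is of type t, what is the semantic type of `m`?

[[q m] Y] must have type t. The sister Y has type (e→e); that is not a function onto t, so [q m] must be the functor, of type ((e→e)→t).
[q m] must have type ((e→e)→t). The sister q has type (e→e); that is not a function onto ((e→e)→t), so m must be the functor, of type ((e→e)→((e→e)→t)).

((e→e)→((e→e)→t))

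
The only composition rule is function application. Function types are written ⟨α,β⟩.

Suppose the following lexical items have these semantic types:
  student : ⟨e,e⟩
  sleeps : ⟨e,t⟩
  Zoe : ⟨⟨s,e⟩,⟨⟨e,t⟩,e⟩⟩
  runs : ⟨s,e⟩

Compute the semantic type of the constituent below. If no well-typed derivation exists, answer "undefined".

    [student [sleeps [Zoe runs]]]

e

[Zoe runs]: ⟨⟨s,e⟩,⟨⟨e,t⟩,e⟩⟩ applied to ⟨s,e⟩ yields ⟨⟨e,t⟩,e⟩.
[sleeps [Zoe runs]]: ⟨⟨e,t⟩,e⟩ applied to ⟨e,t⟩ yields e.
[student [sleeps [Zoe runs]]]: ⟨e,e⟩ applied to e yields e.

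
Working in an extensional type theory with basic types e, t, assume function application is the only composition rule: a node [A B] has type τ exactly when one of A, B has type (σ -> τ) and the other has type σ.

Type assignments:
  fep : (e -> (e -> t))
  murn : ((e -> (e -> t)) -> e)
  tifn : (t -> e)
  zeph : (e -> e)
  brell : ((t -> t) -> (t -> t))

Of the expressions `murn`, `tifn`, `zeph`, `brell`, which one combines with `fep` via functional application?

murn — combines: murn : ((e -> (e -> t)) -> e) takes fep : (e -> (e -> t)) as argument, giving e.
tifn : (t -> e) — no; fep wants e, and tifn wants t.
zeph : (e -> e) — no; fep wants e, and zeph wants e.
brell : ((t -> t) -> (t -> t)) — no; fep wants e, and brell wants (t -> t).

murn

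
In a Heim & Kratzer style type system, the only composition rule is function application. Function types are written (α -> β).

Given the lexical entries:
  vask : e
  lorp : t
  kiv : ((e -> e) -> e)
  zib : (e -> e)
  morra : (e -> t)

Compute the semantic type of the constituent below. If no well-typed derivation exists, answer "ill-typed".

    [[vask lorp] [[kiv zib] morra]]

At [vask lorp]: neither e nor t can take the other as argument; the node is ill-typed.

ill-typed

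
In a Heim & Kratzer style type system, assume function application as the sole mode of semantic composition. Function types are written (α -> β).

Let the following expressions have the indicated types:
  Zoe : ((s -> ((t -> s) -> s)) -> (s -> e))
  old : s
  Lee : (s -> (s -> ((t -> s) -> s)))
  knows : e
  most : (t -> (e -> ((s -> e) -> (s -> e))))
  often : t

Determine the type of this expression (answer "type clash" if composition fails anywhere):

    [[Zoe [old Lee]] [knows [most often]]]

(s -> e)

[old Lee]: Lee is (s -> (s -> ((t -> s) -> s))), old is s; result (s -> ((t -> s) -> s)).
[Zoe [old Lee]]: Zoe is ((s -> ((t -> s) -> s)) -> (s -> e)), [old Lee] is (s -> ((t -> s) -> s)); result (s -> e).
[most often]: most is (t -> (e -> ((s -> e) -> (s -> e)))), often is t; result (e -> ((s -> e) -> (s -> e))).
[knows [most often]]: [most often] is (e -> ((s -> e) -> (s -> e))), knows is e; result ((s -> e) -> (s -> e)).
[[Zoe [old Lee]] [knows [most often]]]: [knows [most often]] is ((s -> e) -> (s -> e)), [Zoe [old Lee]] is (s -> e); result (s -> e).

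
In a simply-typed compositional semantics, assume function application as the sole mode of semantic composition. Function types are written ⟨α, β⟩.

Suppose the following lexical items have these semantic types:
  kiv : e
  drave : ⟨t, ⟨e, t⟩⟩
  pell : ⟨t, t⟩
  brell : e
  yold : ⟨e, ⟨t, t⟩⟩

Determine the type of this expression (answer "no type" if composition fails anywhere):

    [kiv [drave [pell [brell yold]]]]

no type

[brell yold] — yold of type ⟨e, ⟨t, t⟩⟩ combines with brell of type e: type ⟨t, t⟩.
At [pell [brell yold]]: neither ⟨t, t⟩ nor ⟨t, t⟩ can take the other as argument; the node is ill-typed.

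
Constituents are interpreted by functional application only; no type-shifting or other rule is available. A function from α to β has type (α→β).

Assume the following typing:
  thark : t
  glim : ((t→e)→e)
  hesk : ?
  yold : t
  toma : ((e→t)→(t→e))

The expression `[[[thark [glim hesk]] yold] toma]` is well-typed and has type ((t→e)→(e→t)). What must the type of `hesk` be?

(((t→e)→e)→(t→(t→(((e→t)→(t→e))→((t→e)→(e→t))))))

[[[thark [glim hesk]] yold] toma] must have type ((t→e)→(e→t)). The sister toma has type ((e→t)→(t→e)); that is not a function onto ((t→e)→(e→t)), so [[thark [glim hesk]] yold] must be the functor, of type (((e→t)→(t→e))→((t→e)→(e→t))).
[[thark [glim hesk]] yold] must have type (((e→t)→(t→e))→((t→e)→(e→t))). The sister yold has type t; that is not a function onto (((e→t)→(t→e))→((t→e)→(e→t))), so [thark [glim hesk]] must be the functor, of type (t→(((e→t)→(t→e))→((t→e)→(e→t)))).
[thark [glim hesk]] must have type (t→(((e→t)→(t→e))→((t→e)→(e→t)))). The sister thark has type t; that is not a function onto (t→(((e→t)→(t→e))→((t→e)→(e→t)))), so [glim hesk] must be the functor, of type (t→(t→(((e→t)→(t→e))→((t→e)→(e→t))))).
[glim hesk] must have type (t→(t→(((e→t)→(t→e))→((t→e)→(e→t))))). The sister glim has type ((t→e)→e); that is not a function onto (t→(t→(((e→t)→(t→e))→((t→e)→(e→t))))), so hesk must be the functor, of type (((t→e)→e)→(t→(t→(((e→t)→(t→e))→((t→e)→(e→t)))))).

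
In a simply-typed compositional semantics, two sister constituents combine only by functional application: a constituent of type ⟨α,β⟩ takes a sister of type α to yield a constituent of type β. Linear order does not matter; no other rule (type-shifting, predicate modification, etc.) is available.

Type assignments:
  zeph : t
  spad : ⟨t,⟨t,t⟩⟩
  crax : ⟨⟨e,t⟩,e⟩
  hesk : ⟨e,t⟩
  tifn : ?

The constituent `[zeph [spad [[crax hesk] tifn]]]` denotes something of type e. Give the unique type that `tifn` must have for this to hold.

⟨e,⟨⟨t,⟨t,t⟩⟩,⟨t,e⟩⟩⟩

[zeph [spad [[crax hesk] tifn]]] is required to be e. zeph : t cannot yield e as functor, so [spad [[crax hesk] tifn]] : ⟨t,e⟩.
[spad [[crax hesk] tifn]] is required to be ⟨t,e⟩. spad : ⟨t,⟨t,t⟩⟩ cannot yield ⟨t,e⟩ as functor, so [[crax hesk] tifn] : ⟨⟨t,⟨t,t⟩⟩,⟨t,e⟩⟩.
[[crax hesk] tifn] is required to be ⟨⟨t,⟨t,t⟩⟩,⟨t,e⟩⟩. [crax hesk] : e cannot yield ⟨⟨t,⟨t,t⟩⟩,⟨t,e⟩⟩ as functor, so tifn : ⟨e,⟨⟨t,⟨t,t⟩⟩,⟨t,e⟩⟩⟩.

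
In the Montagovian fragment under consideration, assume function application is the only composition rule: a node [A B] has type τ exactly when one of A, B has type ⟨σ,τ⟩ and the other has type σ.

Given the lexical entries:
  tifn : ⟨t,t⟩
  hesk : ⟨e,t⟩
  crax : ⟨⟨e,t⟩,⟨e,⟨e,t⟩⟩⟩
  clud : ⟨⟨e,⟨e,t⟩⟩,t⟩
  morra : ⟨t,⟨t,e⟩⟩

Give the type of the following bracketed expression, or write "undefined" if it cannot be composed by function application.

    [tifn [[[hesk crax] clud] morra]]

undefined

[hesk crax] — crax of type ⟨⟨e,t⟩,⟨e,⟨e,t⟩⟩⟩ combines with hesk of type ⟨e,t⟩: type ⟨e,⟨e,t⟩⟩.
[[hesk crax] clud] — clud of type ⟨⟨e,⟨e,t⟩⟩,t⟩ combines with [hesk crax] of type ⟨e,⟨e,t⟩⟩: type t.
[[[hesk crax] clud] morra] — morra of type ⟨t,⟨t,e⟩⟩ combines with [[hesk crax] clud] of type t: type ⟨t,e⟩.
[tifn [[[hesk crax] clud] morra]]: ⟨t,t⟩ with ⟨t,e⟩ — neither is a function whose domain matches the other; composition fails here.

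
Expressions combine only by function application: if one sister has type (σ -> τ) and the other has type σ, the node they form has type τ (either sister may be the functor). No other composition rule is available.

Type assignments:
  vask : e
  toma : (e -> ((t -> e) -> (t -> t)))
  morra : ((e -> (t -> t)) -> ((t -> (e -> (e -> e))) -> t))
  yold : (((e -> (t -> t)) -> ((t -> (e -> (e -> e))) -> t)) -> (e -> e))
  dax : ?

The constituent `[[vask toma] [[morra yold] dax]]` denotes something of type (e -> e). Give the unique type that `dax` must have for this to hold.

((e -> e) -> (((t -> e) -> (t -> t)) -> (e -> e)))

[[vask toma] [[morra yold] dax]] must have type (e -> e). The sister [vask toma] has type ((t -> e) -> (t -> t)); that is not a function onto (e -> e), so [[morra yold] dax] must be the functor, of type (((t -> e) -> (t -> t)) -> (e -> e)).
[[morra yold] dax] must have type (((t -> e) -> (t -> t)) -> (e -> e)). The sister [morra yold] has type (e -> e); that is not a function onto (((t -> e) -> (t -> t)) -> (e -> e)), so dax must be the functor, of type ((e -> e) -> (((t -> e) -> (t -> t)) -> (e -> e))).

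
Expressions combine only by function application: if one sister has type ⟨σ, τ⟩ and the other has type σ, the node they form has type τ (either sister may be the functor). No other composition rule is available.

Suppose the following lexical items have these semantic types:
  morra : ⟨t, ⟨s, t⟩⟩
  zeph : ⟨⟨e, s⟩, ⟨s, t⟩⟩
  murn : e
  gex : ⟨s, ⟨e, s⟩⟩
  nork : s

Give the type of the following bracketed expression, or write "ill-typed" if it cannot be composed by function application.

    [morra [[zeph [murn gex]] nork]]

ill-typed

[murn gex]: e and ⟨s, ⟨e, s⟩⟩ cannot combine by function application — type clash.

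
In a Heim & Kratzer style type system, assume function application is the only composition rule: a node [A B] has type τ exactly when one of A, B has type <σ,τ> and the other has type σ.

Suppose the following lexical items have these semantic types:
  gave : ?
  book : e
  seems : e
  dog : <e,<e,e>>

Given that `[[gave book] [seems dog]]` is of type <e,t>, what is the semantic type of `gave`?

<e,<<e,e>,<e,t>>>

At [[gave book] [seems dog]] (required: <e,t>): [seems dog] is <e,e>, which is not a function with range <e,t>; hence [gave book] is the functor — type <<e,e>,<e,t>>.
At [gave book] (required: <<e,e>,<e,t>>): book is e, which is not a function with range <<e,e>,<e,t>>; hence gave is the functor — type <e,<<e,e>,<e,t>>>.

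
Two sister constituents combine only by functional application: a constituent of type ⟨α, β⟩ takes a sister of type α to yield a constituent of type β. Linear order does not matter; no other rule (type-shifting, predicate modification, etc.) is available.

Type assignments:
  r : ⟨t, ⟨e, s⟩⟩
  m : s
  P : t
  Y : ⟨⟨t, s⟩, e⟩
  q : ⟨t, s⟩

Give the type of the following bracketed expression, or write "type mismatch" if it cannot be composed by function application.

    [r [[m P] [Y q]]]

type mismatch

[m P]: s and t cannot combine by function application — type clash.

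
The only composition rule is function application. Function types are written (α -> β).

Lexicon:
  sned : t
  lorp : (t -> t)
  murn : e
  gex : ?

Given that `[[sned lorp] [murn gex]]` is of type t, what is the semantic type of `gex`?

(e -> (t -> t))

For [[sned lorp] [murn gex]] to have type t with [sned lorp] of type t, [murn gex] must be the function: [murn gex] : (t -> t).
For [murn gex] to have type (t -> t) with murn of type e, gex must be the function: gex : (e -> (t -> t)).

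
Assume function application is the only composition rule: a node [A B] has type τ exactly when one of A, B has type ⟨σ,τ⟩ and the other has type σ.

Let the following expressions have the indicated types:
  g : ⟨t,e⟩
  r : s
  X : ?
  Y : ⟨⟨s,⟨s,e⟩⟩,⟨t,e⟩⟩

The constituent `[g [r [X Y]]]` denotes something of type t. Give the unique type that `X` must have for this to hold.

⟨⟨⟨s,⟨s,e⟩⟩,⟨t,e⟩⟩,⟨s,⟨⟨t,e⟩,t⟩⟩⟩

[g [r [X Y]]] must have type t. The sister g has type ⟨t,e⟩; that is not a function onto t, so [r [X Y]] must be the functor, of type ⟨⟨t,e⟩,t⟩.
[r [X Y]] must have type ⟨⟨t,e⟩,t⟩. The sister r has type s; that is not a function onto ⟨⟨t,e⟩,t⟩, so [X Y] must be the functor, of type ⟨s,⟨⟨t,e⟩,t⟩⟩.
[X Y] must have type ⟨s,⟨⟨t,e⟩,t⟩⟩. The sister Y has type ⟨⟨s,⟨s,e⟩⟩,⟨t,e⟩⟩; that is not a function onto ⟨s,⟨⟨t,e⟩,t⟩⟩, so X must be the functor, of type ⟨⟨⟨s,⟨s,e⟩⟩,⟨t,e⟩⟩,⟨s,⟨⟨t,e⟩,t⟩⟩⟩.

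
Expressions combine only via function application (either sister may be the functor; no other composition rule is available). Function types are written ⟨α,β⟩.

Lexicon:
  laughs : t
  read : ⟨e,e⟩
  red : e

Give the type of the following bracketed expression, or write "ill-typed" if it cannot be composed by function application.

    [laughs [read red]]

[read red]: read is ⟨e,e⟩, red is e; result e.
[laughs [read red]]: t with e — neither is a function whose domain matches the other; composition fails here.

ill-typed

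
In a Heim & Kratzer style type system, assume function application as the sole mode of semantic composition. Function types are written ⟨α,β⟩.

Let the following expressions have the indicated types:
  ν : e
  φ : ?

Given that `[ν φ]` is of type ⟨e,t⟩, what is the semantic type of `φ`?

⟨e,⟨e,t⟩⟩

[ν φ] must have type ⟨e,t⟩. The sister ν has type e; that is not a function onto ⟨e,t⟩, so φ must be the functor, of type ⟨e,⟨e,t⟩⟩.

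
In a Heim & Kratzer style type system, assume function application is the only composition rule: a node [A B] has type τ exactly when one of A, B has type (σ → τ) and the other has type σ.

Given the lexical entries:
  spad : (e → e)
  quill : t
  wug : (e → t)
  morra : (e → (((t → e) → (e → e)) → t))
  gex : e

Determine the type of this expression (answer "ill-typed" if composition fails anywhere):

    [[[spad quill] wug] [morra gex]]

At [spad quill]: neither (e → e) nor t can take the other as argument; the node is ill-typed.

ill-typed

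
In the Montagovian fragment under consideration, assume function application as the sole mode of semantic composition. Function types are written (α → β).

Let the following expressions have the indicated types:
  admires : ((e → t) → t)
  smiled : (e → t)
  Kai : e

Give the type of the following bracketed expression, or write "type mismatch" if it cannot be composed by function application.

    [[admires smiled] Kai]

type mismatch

[admires smiled]: functor admires : ((e → t) → t), argument smiled : (e → t); result t.
[[admires smiled] Kai]: t and e cannot combine by function application — type clash.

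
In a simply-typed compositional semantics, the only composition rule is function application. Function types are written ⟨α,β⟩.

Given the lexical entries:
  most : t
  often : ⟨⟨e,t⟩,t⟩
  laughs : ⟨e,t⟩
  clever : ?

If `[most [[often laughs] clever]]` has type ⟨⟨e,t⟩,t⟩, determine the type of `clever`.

At [most [[often laughs] clever]] (required: ⟨⟨e,t⟩,t⟩): most is t, which is not a function with range ⟨⟨e,t⟩,t⟩; hence [[often laughs] clever] is the functor — type ⟨t,⟨⟨e,t⟩,t⟩⟩.
At [[often laughs] clever] (required: ⟨t,⟨⟨e,t⟩,t⟩⟩): [often laughs] is t, which is not a function with range ⟨t,⟨⟨e,t⟩,t⟩⟩; hence clever is the functor — type ⟨t,⟨t,⟨⟨e,t⟩,t⟩⟩⟩.

⟨t,⟨t,⟨⟨e,t⟩,t⟩⟩⟩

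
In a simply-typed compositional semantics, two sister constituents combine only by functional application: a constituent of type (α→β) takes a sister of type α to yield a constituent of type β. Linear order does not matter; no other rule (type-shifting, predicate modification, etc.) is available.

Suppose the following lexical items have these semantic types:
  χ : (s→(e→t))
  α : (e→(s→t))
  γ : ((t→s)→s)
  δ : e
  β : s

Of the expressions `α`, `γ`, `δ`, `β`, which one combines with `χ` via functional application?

α : (e→(s→t)) — neither side's domain matches the other.
γ : ((t→s)→s) — neither side's domain matches the other.
δ : e — neither side's domain matches the other.
β — combines: χ : (s→(e→t)) takes β : s as argument, giving (e→t).

β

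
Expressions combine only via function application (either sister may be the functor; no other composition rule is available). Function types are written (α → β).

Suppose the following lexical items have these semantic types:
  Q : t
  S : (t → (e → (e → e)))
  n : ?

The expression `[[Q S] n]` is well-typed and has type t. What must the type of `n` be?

[[Q S] n] is required to be t. [Q S] : (e → (e → e)) cannot yield t as functor, so n : ((e → (e → e)) → t).

((e → (e → e)) → t)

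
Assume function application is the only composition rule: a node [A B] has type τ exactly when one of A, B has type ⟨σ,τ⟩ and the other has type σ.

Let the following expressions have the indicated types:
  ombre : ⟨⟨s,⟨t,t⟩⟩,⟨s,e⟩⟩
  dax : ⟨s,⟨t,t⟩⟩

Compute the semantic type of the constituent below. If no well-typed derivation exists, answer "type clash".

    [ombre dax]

[ombre dax]: ombre is ⟨⟨s,⟨t,t⟩⟩,⟨s,e⟩⟩, dax is ⟨s,⟨t,t⟩⟩; result ⟨s,e⟩.

⟨s,e⟩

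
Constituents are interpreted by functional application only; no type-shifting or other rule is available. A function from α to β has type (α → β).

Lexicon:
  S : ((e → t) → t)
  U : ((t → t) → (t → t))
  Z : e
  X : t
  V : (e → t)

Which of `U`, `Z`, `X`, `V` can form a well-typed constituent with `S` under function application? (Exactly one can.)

U : ((t → t) → (t → t)) — does not combine with S.
Z : e — does not combine with S.
X : t — does not combine with S.
V — combines: S : ((e → t) → t) takes V : (e → t) as argument, giving t.

V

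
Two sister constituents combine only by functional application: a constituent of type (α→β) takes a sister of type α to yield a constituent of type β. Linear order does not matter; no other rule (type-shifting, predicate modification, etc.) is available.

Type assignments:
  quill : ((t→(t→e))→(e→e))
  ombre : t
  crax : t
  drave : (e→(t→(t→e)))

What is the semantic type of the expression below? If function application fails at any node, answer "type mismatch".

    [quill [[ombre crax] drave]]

type mismatch

At [ombre crax]: neither t nor t can take the other as argument; the node is ill-typed.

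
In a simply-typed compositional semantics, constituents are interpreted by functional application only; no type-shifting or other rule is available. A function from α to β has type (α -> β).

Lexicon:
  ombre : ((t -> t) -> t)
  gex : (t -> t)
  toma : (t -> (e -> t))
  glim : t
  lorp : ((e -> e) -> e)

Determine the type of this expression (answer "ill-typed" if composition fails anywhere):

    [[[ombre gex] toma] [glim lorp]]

ill-typed

[ombre gex]: functor ombre : ((t -> t) -> t), argument gex : (t -> t); result t.
[[ombre gex] toma]: functor toma : (t -> (e -> t)), argument [ombre gex] : t; result (e -> t).
At [glim lorp]: neither t nor ((e -> e) -> e) can take the other as argument; the node is ill-typed.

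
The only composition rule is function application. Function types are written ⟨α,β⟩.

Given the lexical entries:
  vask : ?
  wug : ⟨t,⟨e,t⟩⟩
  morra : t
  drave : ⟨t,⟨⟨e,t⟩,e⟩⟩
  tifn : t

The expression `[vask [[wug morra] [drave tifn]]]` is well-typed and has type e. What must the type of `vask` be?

For [vask [[wug morra] [drave tifn]]] to have type e with [[wug morra] [drave tifn]] of type e, vask must be the function: vask : ⟨e,e⟩.

⟨e,e⟩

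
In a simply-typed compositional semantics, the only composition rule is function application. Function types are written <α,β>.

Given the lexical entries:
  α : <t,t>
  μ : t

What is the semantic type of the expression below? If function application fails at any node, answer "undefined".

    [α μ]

At [α μ], α : <t,t> takes μ : t, giving t.

t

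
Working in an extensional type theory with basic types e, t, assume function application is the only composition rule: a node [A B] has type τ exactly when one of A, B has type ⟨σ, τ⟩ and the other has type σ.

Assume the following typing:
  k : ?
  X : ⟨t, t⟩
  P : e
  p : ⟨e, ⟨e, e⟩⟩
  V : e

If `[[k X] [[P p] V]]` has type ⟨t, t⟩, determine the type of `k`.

For [[k X] [[P p] V]] to have type ⟨t, t⟩ with [[P p] V] of type e, [k X] must be the function: [k X] : ⟨e, ⟨t, t⟩⟩.
For [k X] to have type ⟨e, ⟨t, t⟩⟩ with X of type ⟨t, t⟩, k must be the function: k : ⟨⟨t, t⟩, ⟨e, ⟨t, t⟩⟩⟩.

⟨⟨t, t⟩, ⟨e, ⟨t, t⟩⟩⟩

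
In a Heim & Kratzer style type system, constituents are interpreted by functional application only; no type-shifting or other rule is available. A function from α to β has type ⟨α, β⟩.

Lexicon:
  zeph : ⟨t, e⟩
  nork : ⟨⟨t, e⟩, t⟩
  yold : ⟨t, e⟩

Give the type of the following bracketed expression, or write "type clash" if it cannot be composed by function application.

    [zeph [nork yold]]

[nork yold]: ⟨⟨t, e⟩, t⟩ applied to ⟨t, e⟩ yields t.
[zeph [nork yold]]: ⟨t, e⟩ applied to t yields e.

e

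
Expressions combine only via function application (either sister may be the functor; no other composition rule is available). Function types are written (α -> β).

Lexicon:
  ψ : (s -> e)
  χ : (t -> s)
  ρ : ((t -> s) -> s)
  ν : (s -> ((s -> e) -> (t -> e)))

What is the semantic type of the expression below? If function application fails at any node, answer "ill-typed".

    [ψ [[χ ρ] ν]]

At [χ ρ], ρ : ((t -> s) -> s) takes χ : (t -> s), giving s.
At [[χ ρ] ν], ν : (s -> ((s -> e) -> (t -> e))) takes [χ ρ] : s, giving ((s -> e) -> (t -> e)).
At [ψ [[χ ρ] ν]], [[χ ρ] ν] : ((s -> e) -> (t -> e)) takes ψ : (s -> e), giving (t -> e).

(t -> e)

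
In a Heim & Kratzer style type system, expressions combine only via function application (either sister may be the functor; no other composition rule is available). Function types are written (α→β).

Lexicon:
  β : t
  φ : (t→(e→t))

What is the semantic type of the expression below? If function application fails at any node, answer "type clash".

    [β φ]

(e→t)

[β φ]: (t→(e→t)) applied to t yields (e→t).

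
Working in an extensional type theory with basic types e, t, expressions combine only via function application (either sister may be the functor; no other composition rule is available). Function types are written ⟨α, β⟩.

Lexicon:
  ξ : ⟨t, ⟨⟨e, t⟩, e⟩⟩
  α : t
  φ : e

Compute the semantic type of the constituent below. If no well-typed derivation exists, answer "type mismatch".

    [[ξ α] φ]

type mismatch

[ξ α]: ⟨t, ⟨⟨e, t⟩, e⟩⟩ applied to t yields ⟨⟨e, t⟩, e⟩.
At [[ξ α] φ]: neither ⟨⟨e, t⟩, e⟩ nor e can take the other as argument; the node is ill-typed.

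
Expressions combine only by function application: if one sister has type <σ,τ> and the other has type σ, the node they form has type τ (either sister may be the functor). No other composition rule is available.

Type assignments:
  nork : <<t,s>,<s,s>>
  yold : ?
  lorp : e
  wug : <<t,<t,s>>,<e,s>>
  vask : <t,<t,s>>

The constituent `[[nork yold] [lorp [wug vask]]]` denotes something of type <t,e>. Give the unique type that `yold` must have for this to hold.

[[nork yold] [lorp [wug vask]]] is required to be <t,e>. [lorp [wug vask]] : s cannot yield <t,e> as functor, so [nork yold] : <s,<t,e>>.
[nork yold] is required to be <s,<t,e>>. nork : <<t,s>,<s,s>> cannot yield <s,<t,e>> as functor, so yold : <<<t,s>,<s,s>>,<s,<t,e>>>.

<<<t,s>,<s,s>>,<s,<t,e>>>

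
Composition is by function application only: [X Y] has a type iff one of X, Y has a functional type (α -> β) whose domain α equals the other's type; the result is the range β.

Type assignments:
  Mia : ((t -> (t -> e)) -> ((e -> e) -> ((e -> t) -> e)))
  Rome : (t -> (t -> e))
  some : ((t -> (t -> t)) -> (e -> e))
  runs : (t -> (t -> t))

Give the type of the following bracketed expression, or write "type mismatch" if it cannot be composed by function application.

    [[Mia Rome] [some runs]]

[Mia Rome] — Mia of type ((t -> (t -> e)) -> ((e -> e) -> ((e -> t) -> e))) combines with Rome of type (t -> (t -> e)): type ((e -> e) -> ((e -> t) -> e)).
[some runs] — some of type ((t -> (t -> t)) -> (e -> e)) combines with runs of type (t -> (t -> t)): type (e -> e).
[[Mia Rome] [some runs]] — [Mia Rome] of type ((e -> e) -> ((e -> t) -> e)) combines with [some runs] of type (e -> e): type ((e -> t) -> e).

((e -> t) -> e)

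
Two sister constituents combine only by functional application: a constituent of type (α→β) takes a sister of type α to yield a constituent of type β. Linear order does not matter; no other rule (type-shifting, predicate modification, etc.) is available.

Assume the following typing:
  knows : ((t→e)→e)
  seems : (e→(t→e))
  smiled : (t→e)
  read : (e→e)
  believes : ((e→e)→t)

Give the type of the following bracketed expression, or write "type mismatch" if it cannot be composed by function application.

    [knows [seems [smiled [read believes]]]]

e

[read believes] — believes of type ((e→e)→t) combines with read of type (e→e): type t.
[smiled [read believes]] — smiled of type (t→e) combines with [read believes] of type t: type e.
[seems [smiled [read believes]]] — seems of type (e→(t→e)) combines with [smiled [read believes]] of type e: type (t→e).
[knows [seems [smiled [read believes]]]] — knows of type ((t→e)→e) combines with [seems [smiled [read believes]]] of type (t→e): type e.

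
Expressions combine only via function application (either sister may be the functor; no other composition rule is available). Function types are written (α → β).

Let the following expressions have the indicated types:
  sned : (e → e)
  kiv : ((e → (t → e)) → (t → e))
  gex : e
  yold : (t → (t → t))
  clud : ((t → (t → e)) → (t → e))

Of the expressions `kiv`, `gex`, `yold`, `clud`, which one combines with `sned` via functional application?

gex

kiv : ((e → (t → e)) → (t → e)) — does not combine with sned.
gex — combines: sned : (e → e) takes gex : e as argument, giving e.
yold : (t → (t → t)) — does not combine with sned.
clud : ((t → (t → e)) → (t → e)) — does not combine with sned.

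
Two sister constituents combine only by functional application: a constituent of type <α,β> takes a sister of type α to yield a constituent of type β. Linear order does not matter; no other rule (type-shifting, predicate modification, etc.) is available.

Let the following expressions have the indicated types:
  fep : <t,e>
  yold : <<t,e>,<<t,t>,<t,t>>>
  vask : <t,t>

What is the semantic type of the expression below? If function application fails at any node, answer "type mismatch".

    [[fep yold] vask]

<t,t>

[fep yold]: functor yold : <<t,e>,<<t,t>,<t,t>>>, argument fep : <t,e>; result <<t,t>,<t,t>>.
[[fep yold] vask]: functor [fep yold] : <<t,t>,<t,t>>, argument vask : <t,t>; result <t,t>.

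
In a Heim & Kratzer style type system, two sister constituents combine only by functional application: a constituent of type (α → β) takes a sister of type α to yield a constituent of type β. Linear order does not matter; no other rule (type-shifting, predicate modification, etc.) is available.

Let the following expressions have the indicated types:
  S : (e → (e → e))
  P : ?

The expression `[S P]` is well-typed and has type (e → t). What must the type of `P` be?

[S P] is required to be (e → t). S : (e → (e → e)) cannot yield (e → t) as functor, so P : ((e → (e → e)) → (e → t)).

((e → (e → e)) → (e → t))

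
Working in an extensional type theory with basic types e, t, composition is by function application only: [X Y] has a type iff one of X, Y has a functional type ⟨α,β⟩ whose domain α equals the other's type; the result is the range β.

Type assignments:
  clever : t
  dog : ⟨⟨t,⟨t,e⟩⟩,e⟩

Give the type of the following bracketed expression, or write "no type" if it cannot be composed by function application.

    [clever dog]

[clever dog]: t and ⟨⟨t,⟨t,e⟩⟩,e⟩ cannot combine by function application — type clash.

no type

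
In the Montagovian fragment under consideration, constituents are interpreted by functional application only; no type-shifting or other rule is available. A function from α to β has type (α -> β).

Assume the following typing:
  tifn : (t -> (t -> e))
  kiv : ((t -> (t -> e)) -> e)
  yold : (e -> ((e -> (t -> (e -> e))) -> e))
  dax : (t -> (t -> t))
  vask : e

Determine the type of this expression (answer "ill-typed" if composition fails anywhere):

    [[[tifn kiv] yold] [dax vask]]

ill-typed

[tifn kiv]: ((t -> (t -> e)) -> e) applied to (t -> (t -> e)) yields e.
[[tifn kiv] yold]: (e -> ((e -> (t -> (e -> e))) -> e)) applied to e yields ((e -> (t -> (e -> e))) -> e).
[dax vask]: (t -> (t -> t)) with e — neither is a function whose domain matches the other; composition fails here.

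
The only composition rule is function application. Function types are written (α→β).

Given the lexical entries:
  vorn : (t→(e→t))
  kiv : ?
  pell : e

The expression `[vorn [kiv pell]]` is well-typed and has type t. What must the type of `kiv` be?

(e→((t→(e→t))→t))

[vorn [kiv pell]] must have type t. The sister vorn has type (t→(e→t)); that is not a function onto t, so [kiv pell] must be the functor, of type ((t→(e→t))→t).
[kiv pell] must have type ((t→(e→t))→t). The sister pell has type e; that is not a function onto ((t→(e→t))→t), so kiv must be the functor, of type (e→((t→(e→t))→t)).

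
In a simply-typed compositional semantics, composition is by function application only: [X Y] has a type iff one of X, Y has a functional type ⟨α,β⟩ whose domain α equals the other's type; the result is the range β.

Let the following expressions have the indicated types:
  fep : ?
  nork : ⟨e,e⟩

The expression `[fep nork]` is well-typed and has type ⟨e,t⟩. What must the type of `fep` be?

⟨⟨e,e⟩,⟨e,t⟩⟩

At [fep nork] (required: ⟨e,t⟩): nork is ⟨e,e⟩, which is not a function with range ⟨e,t⟩; hence fep is the functor — type ⟨⟨e,e⟩,⟨e,t⟩⟩.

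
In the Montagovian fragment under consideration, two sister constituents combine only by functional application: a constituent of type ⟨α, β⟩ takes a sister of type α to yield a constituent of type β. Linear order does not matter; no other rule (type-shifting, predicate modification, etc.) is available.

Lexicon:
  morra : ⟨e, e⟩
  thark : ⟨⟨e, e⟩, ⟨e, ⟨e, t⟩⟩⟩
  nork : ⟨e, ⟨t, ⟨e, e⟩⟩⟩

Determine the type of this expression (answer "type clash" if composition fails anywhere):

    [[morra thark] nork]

[morra thark]: thark is ⟨⟨e, e⟩, ⟨e, ⟨e, t⟩⟩⟩, morra is ⟨e, e⟩; result ⟨e, ⟨e, t⟩⟩.
[[morra thark] nork]: ⟨e, ⟨e, t⟩⟩ and ⟨e, ⟨t, ⟨e, e⟩⟩⟩ cannot combine by function application — type clash.

type clash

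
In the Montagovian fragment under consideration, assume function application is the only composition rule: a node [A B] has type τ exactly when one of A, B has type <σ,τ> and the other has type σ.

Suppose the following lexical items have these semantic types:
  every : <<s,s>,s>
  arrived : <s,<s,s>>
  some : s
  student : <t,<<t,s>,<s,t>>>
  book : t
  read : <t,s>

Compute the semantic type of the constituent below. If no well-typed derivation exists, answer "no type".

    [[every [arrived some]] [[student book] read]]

t

[arrived some]: functor arrived : <s,<s,s>>, argument some : s; result <s,s>.
[every [arrived some]]: functor every : <<s,s>,s>, argument [arrived some] : <s,s>; result s.
[student book]: functor student : <t,<<t,s>,<s,t>>>, argument book : t; result <<t,s>,<s,t>>.
[[student book] read]: functor [student book] : <<t,s>,<s,t>>, argument read : <t,s>; result <s,t>.
[[every [arrived some]] [[student book] read]]: functor [[student book] read] : <s,t>, argument [every [arrived some]] : s; result t.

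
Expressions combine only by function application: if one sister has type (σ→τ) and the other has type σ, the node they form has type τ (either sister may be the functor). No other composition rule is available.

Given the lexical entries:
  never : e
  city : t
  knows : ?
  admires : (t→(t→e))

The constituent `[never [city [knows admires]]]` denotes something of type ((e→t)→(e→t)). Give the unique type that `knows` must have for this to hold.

((t→(t→e))→(t→(e→((e→t)→(e→t)))))

[never [city [knows admires]]] is required to be ((e→t)→(e→t)). never : e cannot yield ((e→t)→(e→t)) as functor, so [city [knows admires]] : (e→((e→t)→(e→t))).
[city [knows admires]] is required to be (e→((e→t)→(e→t))). city : t cannot yield (e→((e→t)→(e→t))) as functor, so [knows admires] : (t→(e→((e→t)→(e→t)))).
[knows admires] is required to be (t→(e→((e→t)→(e→t)))). admires : (t→(t→e)) cannot yield (t→(e→((e→t)→(e→t)))) as functor, so knows : ((t→(t→e))→(t→(e→((e→t)→(e→t))))).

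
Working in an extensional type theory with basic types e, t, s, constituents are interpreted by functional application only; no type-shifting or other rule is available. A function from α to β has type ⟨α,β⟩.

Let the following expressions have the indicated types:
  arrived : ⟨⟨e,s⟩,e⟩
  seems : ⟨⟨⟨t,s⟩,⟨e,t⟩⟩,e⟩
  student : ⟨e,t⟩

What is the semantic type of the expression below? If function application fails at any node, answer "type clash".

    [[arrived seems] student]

type clash

[arrived seems]: ⟨⟨e,s⟩,e⟩ and ⟨⟨⟨t,s⟩,⟨e,t⟩⟩,e⟩ cannot combine by function application — type clash.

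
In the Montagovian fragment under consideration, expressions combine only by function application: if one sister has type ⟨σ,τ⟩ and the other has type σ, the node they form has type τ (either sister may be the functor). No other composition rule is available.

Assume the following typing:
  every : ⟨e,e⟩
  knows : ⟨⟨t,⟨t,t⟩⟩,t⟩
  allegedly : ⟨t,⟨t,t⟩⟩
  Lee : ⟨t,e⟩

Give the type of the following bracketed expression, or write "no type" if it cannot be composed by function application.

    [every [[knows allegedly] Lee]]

[knows allegedly]: ⟨⟨t,⟨t,t⟩⟩,t⟩ applied to ⟨t,⟨t,t⟩⟩ yields t.
[[knows allegedly] Lee]: ⟨t,e⟩ applied to t yields e.
[every [[knows allegedly] Lee]]: ⟨e,e⟩ applied to e yields e.

e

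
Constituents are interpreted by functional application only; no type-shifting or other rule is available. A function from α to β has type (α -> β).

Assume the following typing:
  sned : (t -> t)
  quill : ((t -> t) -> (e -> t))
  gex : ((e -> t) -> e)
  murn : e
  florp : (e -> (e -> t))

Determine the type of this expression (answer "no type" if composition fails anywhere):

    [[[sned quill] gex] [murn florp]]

t

[sned quill]: functor quill : ((t -> t) -> (e -> t)), argument sned : (t -> t); result (e -> t).
[[sned quill] gex]: functor gex : ((e -> t) -> e), argument [sned quill] : (e -> t); result e.
[murn florp]: functor florp : (e -> (e -> t)), argument murn : e; result (e -> t).
[[[sned quill] gex] [murn florp]]: functor [murn florp] : (e -> t), argument [[sned quill] gex] : e; result t.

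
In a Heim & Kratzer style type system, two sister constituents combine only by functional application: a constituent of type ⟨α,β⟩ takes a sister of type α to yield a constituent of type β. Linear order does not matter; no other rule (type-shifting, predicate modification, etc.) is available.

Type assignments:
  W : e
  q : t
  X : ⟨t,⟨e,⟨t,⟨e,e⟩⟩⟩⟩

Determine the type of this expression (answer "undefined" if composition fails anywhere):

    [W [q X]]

[q X]: X is ⟨t,⟨e,⟨t,⟨e,e⟩⟩⟩⟩, q is t; result ⟨e,⟨t,⟨e,e⟩⟩⟩.
[W [q X]]: [q X] is ⟨e,⟨t,⟨e,e⟩⟩⟩, W is e; result ⟨t,⟨e,e⟩⟩.

⟨t,⟨e,e⟩⟩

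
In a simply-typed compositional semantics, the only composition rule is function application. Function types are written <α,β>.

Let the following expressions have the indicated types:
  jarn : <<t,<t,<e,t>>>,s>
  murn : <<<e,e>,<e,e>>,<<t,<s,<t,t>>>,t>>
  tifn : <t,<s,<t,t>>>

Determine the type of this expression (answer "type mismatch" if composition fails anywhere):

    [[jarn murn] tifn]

type mismatch

[jarn murn]: <<t,<t,<e,t>>>,s> with <<<e,e>,<e,e>>,<<t,<s,<t,t>>>,t>> — neither is a function whose domain matches the other; composition fails here.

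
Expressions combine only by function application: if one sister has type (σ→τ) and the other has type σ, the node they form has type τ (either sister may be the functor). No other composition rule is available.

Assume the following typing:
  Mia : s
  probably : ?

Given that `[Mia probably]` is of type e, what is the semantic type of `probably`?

(s→e)

[Mia probably] is required to be e. Mia : s cannot yield e as functor, so probably : (s→e).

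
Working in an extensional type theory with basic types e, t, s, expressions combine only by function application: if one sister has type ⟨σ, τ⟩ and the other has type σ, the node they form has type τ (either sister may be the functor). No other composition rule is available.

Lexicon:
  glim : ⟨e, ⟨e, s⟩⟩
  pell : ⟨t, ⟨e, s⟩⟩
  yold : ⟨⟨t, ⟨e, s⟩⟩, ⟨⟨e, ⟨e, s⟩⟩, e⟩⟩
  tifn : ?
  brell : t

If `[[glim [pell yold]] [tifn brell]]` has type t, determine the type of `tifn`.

⟨t, ⟨e, t⟩⟩

[[glim [pell yold]] [tifn brell]] must have type t. The sister [glim [pell yold]] has type e; that is not a function onto t, so [tifn brell] must be the functor, of type ⟨e, t⟩.
[tifn brell] must have type ⟨e, t⟩. The sister brell has type t; that is not a function onto ⟨e, t⟩, so tifn must be the functor, of type ⟨t, ⟨e, t⟩⟩.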